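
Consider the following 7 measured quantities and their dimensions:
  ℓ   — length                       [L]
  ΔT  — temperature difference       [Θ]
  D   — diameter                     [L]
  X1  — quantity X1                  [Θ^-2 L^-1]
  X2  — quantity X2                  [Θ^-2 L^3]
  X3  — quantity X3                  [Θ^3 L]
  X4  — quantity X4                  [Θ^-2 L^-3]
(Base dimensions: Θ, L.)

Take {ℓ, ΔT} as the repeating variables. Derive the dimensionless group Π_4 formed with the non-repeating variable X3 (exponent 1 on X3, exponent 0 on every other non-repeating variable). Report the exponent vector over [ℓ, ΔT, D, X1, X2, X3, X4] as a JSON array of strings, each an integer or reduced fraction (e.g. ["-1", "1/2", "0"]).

Write exponents as rows Θ,L / cols ℓ,ΔT,D,X1,X2,X3,X4:
  Θ: [ 0  1  0 -2 -2  3 -2]
  L: [ 1  0  1 -1  3  1 -3]
Row reduction gives pivot columns ℓ,ΔT; rank = 2
Pivot set = {ℓ,ΔT}, free = {D,X1,X2,X3,X4}
RREF:
  r0: [   1    0    1   -1    3    1   -3]
  r1: [   0    1    0   -2   -2    3   -2]
Fix exponent of X3 at 1, D at 0, X1 at 0, X2 at 0, X4 at 0; solve each RREF row for its pivot's exponent:
  r0: exp(ℓ) + (1)·1 = 0 ⇒ exp(ℓ) = -1
  r1: exp(ΔT) + (3)·1 = 0 ⇒ exp(ΔT) = -3
Π_4 = ℓ^-1 · ΔT^-3 · X3

["-1", "-3", "0", "0", "0", "1", "0"]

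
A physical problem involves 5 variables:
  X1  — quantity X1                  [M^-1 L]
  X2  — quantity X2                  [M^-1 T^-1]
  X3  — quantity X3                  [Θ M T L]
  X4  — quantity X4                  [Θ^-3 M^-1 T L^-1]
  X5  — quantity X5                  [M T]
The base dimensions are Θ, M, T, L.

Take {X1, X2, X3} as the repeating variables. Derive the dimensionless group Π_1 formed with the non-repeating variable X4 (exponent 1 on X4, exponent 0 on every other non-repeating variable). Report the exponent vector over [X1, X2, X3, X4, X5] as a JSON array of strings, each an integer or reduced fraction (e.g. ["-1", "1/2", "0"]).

Write exponents as rows Θ,M,T,L / cols X1,X2,X3,X4,X5:
  Θ: [ 0  0  1 -3  0]
  M: [-1 -1  1 -1  1]
  T: [ 0 -1  1  1  1]
  L: [ 1  0  1 -1  0]
Row reduction gives pivot columns X1,X2,X3; rank = 3
Repeat: X1,X2,X3; free: X4,X5
RREF:
  r0: [   1    0    0    2    0]
  r1: [   0    1    0   -4   -1]
  r2: [   0    0    1   -3    0]
  r3: [   0    0    0    0    0]
Fix exponent of X4 at 1, X5 at 0; solve each RREF row for its pivot's exponent:
  r0: exp(X1) + (2)·1 = 0 ⇒ exp(X1) = -2
  r1: exp(X2) + (-4)·1 = 0 ⇒ exp(X2) = 4
  r2: exp(X3) + (-3)·1 = 0 ⇒ exp(X3) = 3
Π_1 = X1^-2 · X2^4 · X3^3 · X4

["-2", "4", "3", "1", "0"]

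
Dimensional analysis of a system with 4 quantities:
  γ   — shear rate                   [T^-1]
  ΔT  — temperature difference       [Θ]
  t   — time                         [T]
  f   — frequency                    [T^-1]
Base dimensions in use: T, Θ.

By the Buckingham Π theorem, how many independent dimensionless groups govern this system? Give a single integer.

2

Write exponents as rows T,Θ / cols γ,ΔT,t,f:
  T: [-1  0  1 -1]
  Θ: [ 0  1  0  0]
Row reduction gives pivot columns γ,ΔT; rank = 2
4 vars − rank 2 = 2 Π groups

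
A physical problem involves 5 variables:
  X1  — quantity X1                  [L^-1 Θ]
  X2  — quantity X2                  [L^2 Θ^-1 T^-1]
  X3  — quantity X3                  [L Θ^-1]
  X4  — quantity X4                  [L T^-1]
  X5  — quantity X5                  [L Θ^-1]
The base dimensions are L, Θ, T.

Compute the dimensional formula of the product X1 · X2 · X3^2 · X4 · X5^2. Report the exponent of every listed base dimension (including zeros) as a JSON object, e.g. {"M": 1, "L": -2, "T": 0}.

{"L": 6, "Θ": -4, "T": -2}

Dimensional matrix (L×Θ×T by X1×X2×X3×X4×X5):
  L: [-1  2  1  1  1]
  Θ: [ 1 -1 -1  0 -1]
  T: [ 0 -1  0 -1  0]
  [L]: (1)·-1+(1)·2+(2)·1+(1)·1+(2)·1 = 6
  [Θ]: (1)·1+(1)·-1+(2)·-1+(1)·0+(2)·-1 = -4
  [T]: (1)·0+(1)·-1+(2)·0+(1)·-1+(2)·0 = -2
⇒ L^6 Θ^-4 T^-2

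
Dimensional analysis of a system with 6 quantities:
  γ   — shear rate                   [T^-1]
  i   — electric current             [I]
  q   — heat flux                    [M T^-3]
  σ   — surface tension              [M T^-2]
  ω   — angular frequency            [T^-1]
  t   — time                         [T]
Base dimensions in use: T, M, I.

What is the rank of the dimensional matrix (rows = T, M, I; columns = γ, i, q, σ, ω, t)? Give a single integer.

Dimensional matrix (T×M×I by γ×i×q×σ×ω×t):
  T: [-1  0 -3 -2 -1  1]
  M: [ 0  0  1  1  0  0]
  I: [ 0  1  0  0  0  0]
RREF → pivots at {γ,i,q} ⇒ r = 3

3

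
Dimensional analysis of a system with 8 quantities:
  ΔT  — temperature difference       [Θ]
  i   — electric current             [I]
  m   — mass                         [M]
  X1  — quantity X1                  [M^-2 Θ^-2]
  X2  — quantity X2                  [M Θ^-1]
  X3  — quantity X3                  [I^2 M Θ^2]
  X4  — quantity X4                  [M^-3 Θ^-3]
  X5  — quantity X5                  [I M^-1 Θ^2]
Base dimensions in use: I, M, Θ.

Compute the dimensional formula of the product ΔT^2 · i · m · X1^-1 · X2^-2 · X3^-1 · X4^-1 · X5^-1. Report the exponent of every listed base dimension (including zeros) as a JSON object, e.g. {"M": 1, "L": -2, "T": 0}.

Exponent matrix [I,M,Θ] × [ΔT,i,m,X1,X2,X3,X4,X5]:
  I: [ 0  1  0  0  0  2  0  1]
  M: [ 0  0  1 -2  1  1 -3 -1]
  Θ: [ 1  0  0 -2 -1  2 -3  2]
  [I]: (2)·0+(1)·1+(1)·0+(-1)·0+(-2)·0+(-1)·2+(-1)·0+(-1)·1 = -2
  [M]: (2)·0+(1)·0+(1)·1+(-1)·-2+(-2)·1+(-1)·1+(-1)·-3+(-1)·-1 = 4
  [Θ]: (2)·1+(1)·0+(1)·0+(-1)·-2+(-2)·-1+(-1)·2+(-1)·-3+(-1)·2 = 5
⇒ I^-2 M^4 Θ^5

{"I": -2, "M": 4, "Θ": 5}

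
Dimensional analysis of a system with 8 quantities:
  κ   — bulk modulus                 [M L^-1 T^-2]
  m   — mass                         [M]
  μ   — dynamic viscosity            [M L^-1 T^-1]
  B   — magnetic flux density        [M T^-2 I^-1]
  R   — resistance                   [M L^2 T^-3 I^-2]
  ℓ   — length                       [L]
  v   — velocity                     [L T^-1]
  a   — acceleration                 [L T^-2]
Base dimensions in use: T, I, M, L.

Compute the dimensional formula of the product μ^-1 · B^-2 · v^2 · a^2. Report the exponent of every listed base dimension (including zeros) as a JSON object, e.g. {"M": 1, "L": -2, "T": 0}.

{"T": -1, "I": 2, "M": -3, "L": 5}

Dimensional matrix (T×I×M×L by κ×m×μ×B×R×ℓ×v×a):
  T: [-2  0 -1 -2 -3  0 -1 -2]
  I: [ 0  0  0 -1 -2  0  0  0]
  M: [ 1  1  1  1  1  0  0  0]
  L: [-1  0 -1  0  2  1  1  1]
  [T]: (-1)·-1+(-2)·-2+(2)·-1+(2)·-2 = -1
  [I]: (-1)·0+(-2)·-1+(2)·0+(2)·0 = 2
  [M]: (-1)·1+(-2)·1+(2)·0+(2)·0 = -3
  [L]: (-1)·-1+(-2)·0+(2)·1+(2)·1 = 5
⇒ T^-1 I^2 M^-3 L^5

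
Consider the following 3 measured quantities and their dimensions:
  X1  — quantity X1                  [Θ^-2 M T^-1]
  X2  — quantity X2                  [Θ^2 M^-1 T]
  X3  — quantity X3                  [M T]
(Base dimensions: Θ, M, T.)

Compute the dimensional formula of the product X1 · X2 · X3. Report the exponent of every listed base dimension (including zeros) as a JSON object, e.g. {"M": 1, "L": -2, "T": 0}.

{"Θ": 0, "M": 1, "T": 1}

Write exponents as rows Θ,M,T / cols X1,X2,X3:
  Θ: [-2  2  0]
  M: [ 1 -1  1]
  T: [-1  1  1]
  [Θ]: (1)·-2+(1)·2+(1)·0 = 0
  [M]: (1)·1+(1)·-1+(1)·1 = 1
  [T]: (1)·-1+(1)·1+(1)·1 = 1
⇒ M T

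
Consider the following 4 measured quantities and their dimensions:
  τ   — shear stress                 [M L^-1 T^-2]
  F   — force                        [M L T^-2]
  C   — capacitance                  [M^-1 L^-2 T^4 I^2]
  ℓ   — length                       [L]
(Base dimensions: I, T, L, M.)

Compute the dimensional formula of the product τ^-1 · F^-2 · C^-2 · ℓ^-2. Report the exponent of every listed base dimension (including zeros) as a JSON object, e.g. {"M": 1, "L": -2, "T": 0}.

{"I": -4, "T": -2, "L": 1, "M": -1}

Dimensional matrix (I×T×L×M by τ×F×C×ℓ):
  I: [ 0  0  2  0]
  T: [-2 -2  4  0]
  L: [-1  1 -2  1]
  M: [ 1  1 -1  0]
  [I]: (-1)·0+(-2)·0+(-2)·2+(-2)·0 = -4
  [T]: (-1)·-2+(-2)·-2+(-2)·4+(-2)·0 = -2
  [L]: (-1)·-1+(-2)·1+(-2)·-2+(-2)·1 = 1
  [M]: (-1)·1+(-2)·1+(-2)·-1+(-2)·0 = -1
⇒ I^-4 T^-2 L M^-1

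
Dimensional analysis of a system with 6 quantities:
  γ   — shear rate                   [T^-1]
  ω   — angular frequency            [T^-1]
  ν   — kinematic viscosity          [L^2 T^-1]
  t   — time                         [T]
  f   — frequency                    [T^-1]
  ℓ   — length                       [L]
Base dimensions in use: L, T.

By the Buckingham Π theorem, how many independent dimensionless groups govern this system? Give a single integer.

4

Dimensional matrix (L×T by γ×ω×ν×t×f×ℓ):
  L: [ 0  0  2  0  0  1]
  T: [-1 -1 -1  1 -1  0]
RREF → pivots at {γ,ν} ⇒ r = 2
n=6, r=2 ⇒ 4 dimensionless groups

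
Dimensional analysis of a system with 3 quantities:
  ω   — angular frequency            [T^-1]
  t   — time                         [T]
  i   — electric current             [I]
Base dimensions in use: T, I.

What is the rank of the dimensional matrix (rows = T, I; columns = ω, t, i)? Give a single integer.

Dimensional matrix (T×I by ω×t×i):
  T: [-1  1  0]
  I: [ 0  0  1]
Row reduction gives pivot columns ω,i; rank = 2

2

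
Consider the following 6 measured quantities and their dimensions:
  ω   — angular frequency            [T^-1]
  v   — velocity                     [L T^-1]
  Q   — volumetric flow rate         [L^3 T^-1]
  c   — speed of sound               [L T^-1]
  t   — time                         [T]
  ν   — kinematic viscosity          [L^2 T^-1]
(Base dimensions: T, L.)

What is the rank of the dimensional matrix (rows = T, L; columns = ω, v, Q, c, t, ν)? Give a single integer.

Dimensional matrix (T×L by ω×v×Q×c×t×ν):
  T: [-1 -1 -1 -1  1 -1]
  L: [ 0  1  3  1  0  2]
RREF → pivots at {ω,v} ⇒ r = 2

2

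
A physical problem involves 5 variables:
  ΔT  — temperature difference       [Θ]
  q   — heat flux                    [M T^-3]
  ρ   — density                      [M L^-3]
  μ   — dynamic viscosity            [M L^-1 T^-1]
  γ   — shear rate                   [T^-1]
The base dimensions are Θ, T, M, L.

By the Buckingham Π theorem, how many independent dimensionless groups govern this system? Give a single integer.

1

Dimensional matrix (Θ×T×M×L by ΔT×q×ρ×μ×γ):
  Θ: [ 1  0  0  0  0]
  T: [ 0 -3  0 -1 -1]
  M: [ 0  1  1  1  0]
  L: [ 0  0 -3 -1  0]
Row reduction gives pivot columns ΔT,q,ρ,μ; rank = 4
n=5, r=4 ⇒ 1 dimensionless group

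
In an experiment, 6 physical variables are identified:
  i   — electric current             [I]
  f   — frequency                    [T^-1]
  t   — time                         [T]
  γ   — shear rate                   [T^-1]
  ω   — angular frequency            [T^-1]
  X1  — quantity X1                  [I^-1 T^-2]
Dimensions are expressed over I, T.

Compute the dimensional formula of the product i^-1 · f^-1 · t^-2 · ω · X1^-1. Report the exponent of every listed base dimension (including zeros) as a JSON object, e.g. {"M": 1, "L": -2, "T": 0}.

Dimensional matrix (I×T by i×f×t×γ×ω×X1):
  I: [ 1  0  0  0  0 -1]
  T: [ 0 -1  1 -1 -1 -2]
  [I]: (-1)·1+(-1)·0+(-2)·0+(1)·0+(-1)·-1 = 0
  [T]: (-1)·0+(-1)·-1+(-2)·1+(1)·-1+(-1)·-2 = 0
⇒ 1 (dimensionless)

{"I": 0, "T": 0}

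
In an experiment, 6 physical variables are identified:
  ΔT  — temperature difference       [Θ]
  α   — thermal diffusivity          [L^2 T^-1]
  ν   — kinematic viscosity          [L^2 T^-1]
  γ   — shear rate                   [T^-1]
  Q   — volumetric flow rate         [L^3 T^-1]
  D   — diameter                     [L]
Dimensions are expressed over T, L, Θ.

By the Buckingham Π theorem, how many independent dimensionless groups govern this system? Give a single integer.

3

Write exponents as rows T,L,Θ / cols ΔT,α,ν,γ,Q,D:
  T: [ 0 -1 -1 -1 -1  0]
  L: [ 0  2  2  0  3  1]
  Θ: [ 1  0  0  0  0  0]
RREF → pivots at {ΔT,α,γ} ⇒ r = 3
6 vars − rank 3 = 3 Π groups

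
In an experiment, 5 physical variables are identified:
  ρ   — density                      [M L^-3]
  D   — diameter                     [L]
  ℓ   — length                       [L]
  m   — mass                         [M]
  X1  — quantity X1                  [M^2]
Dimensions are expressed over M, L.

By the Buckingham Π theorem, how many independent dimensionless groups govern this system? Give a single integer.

3

Write exponents as rows M,L / cols ρ,D,ℓ,m,X1:
  M: [ 1  0  0  1  2]
  L: [-3  1  1  0  0]
Echelon form has 2 nonzero rows (pivots: ρ,D)
n=5, r=2 ⇒ 3 dimensionless groups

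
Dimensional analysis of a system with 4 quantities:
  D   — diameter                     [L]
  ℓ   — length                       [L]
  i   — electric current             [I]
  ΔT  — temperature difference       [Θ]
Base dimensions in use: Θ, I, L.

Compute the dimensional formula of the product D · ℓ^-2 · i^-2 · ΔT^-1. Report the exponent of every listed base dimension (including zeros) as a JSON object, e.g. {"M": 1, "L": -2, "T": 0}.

Dimensional matrix (Θ×I×L by D×ℓ×i×ΔT):
  Θ: [ 0  0  0  1]
  I: [ 0  0  1  0]
  L: [ 1  1  0  0]
  [Θ]: (1)·0+(-2)·0+(-2)·0+(-1)·1 = -1
  [I]: (1)·0+(-2)·0+(-2)·1+(-1)·0 = -2
  [L]: (1)·1+(-2)·1+(-2)·0+(-1)·0 = -1
⇒ Θ^-1 I^-2 L^-1

{"Θ": -1, "I": -2, "L": -1}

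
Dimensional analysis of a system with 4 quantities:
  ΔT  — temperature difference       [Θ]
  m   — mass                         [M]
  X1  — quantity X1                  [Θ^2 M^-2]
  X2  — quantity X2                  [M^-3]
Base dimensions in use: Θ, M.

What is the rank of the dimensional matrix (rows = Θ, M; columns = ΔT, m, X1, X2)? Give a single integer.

Write exponents as rows Θ,M / cols ΔT,m,X1,X2:
  Θ: [ 1  0  2  0]
  M: [ 0  1 -2 -3]
Row reduction gives pivot columns ΔT,m; rank = 2

2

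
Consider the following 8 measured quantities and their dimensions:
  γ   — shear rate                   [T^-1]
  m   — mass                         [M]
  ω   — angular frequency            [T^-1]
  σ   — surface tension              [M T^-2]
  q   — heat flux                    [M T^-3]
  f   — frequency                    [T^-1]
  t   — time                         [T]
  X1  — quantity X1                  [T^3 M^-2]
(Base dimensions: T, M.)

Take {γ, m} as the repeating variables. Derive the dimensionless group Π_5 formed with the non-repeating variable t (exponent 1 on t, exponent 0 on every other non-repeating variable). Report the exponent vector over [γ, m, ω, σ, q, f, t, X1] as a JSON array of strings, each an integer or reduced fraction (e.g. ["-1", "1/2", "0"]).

Exponent matrix [T,M] × [γ,m,ω,σ,q,f,t,X1]:
  T: [-1  0 -1 -2 -3 -1  1  3]
  M: [ 0  1  0  1  1  0  0 -2]
RREF → pivots at {γ,m} ⇒ r = 2
Pivot set = {γ,m}, free = {ω,σ,q,f,t,X1}
RREF:
  r0: [   1    0    1    2    3    1   -1   -3]
  r1: [   0    1    0    1    1    0    0   -2]
Fix exponent of t at 1, ω at 0, σ at 0, q at 0, f at 0, X1 at 0; solve each RREF row for its pivot's exponent:
  r0: exp(γ) + (-1)·1 = 0 ⇒ exp(γ) = 1
  r1: exp(m) + (0)·1 = 0 ⇒ exp(m) = 0
Π_5 = γ · t

["1", "0", "0", "0", "0", "0", "1", "0"]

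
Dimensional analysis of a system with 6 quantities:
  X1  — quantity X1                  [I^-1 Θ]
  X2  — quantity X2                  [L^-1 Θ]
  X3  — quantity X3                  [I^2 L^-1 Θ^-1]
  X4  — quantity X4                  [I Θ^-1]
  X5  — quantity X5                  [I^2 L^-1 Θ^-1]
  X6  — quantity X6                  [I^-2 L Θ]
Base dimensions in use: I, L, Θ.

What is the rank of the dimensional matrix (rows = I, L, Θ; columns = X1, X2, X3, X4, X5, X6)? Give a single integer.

Write exponents as rows I,L,Θ / cols X1,X2,X3,X4,X5,X6:
  I: [-1  0  2  1  2 -2]
  L: [ 0 -1 -1  0 -1  1]
  Θ: [ 1  1 -1 -1 -1  1]
Row reduction gives pivot columns X1,X2; rank = 2

2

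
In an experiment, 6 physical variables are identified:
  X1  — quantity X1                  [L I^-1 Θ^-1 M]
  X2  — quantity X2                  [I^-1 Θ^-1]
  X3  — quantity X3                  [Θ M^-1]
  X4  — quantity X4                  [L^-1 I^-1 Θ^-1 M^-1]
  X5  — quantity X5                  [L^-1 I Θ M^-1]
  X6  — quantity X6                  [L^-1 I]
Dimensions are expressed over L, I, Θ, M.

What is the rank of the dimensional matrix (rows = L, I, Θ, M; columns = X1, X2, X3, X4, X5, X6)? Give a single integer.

Write exponents as rows L,I,Θ,M / cols X1,X2,X3,X4,X5,X6:
  L: [ 1  0  0 -1 -1 -1]
  I: [-1 -1  0 -1  1  1]
  Θ: [-1 -1  1 -1  1  0]
  M: [ 1  0 -1 -1 -1  0]
Row reduction gives pivot columns X1,X2,X3; rank = 3

3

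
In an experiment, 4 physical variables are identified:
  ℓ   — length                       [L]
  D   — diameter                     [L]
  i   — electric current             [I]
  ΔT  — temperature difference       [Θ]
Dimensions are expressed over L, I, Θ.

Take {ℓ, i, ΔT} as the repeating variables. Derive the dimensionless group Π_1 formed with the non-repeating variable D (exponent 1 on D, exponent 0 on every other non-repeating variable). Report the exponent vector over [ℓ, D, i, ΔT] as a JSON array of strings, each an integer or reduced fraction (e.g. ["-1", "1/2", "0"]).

["-1", "1", "0", "0"]

Dimensional matrix (L×I×Θ by ℓ×D×i×ΔT):
  L: [ 1  1  0  0]
  I: [ 0  0  1  0]
  Θ: [ 0  0  0  1]
Row reduction gives pivot columns ℓ,i,ΔT; rank = 3
Pivot set = {ℓ,i,ΔT}, free = {D}
RREF:
  r0: [   1    1    0    0]
  r1: [   0    0    1    0]
  r2: [   0    0    0    1]
Fix exponent of D at 1; solve each RREF row for its pivot's exponent:
  r0: exp(ℓ) + (1)·1 = 0 ⇒ exp(ℓ) = -1
  r1: exp(i) + (0)·1 = 0 ⇒ exp(i) = 0
  r2: exp(ΔT) + (0)·1 = 0 ⇒ exp(ΔT) = 0
Π_1 = ℓ^-1 · D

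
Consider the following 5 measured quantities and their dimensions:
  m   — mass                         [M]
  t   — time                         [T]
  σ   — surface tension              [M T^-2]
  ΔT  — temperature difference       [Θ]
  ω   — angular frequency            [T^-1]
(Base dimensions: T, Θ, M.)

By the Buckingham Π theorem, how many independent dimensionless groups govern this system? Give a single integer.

Dimensional matrix (T×Θ×M by m×t×σ×ΔT×ω):
  T: [ 0  1 -2  0 -1]
  Θ: [ 0  0  0  1  0]
  M: [ 1  0  1  0  0]
Echelon form has 3 nonzero rows (pivots: m,t,ΔT)
Π count = n − r = 5 − 3 = 2

2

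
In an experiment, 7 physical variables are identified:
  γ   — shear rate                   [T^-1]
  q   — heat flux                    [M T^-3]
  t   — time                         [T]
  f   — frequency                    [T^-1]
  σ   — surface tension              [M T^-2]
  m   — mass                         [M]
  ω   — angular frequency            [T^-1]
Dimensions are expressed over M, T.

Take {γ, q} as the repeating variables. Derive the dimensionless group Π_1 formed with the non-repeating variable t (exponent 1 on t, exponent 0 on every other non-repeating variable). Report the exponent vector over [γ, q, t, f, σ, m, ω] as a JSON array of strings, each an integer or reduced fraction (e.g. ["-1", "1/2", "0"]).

["1", "0", "1", "0", "0", "0", "0"]

Dimensional matrix (M×T by γ×q×t×f×σ×m×ω):
  M: [ 0  1  0  0  1  1  0]
  T: [-1 -3  1 -1 -2  0 -1]
Row reduction gives pivot columns γ,q; rank = 2
Repeat: γ,q; free: t,f,σ,m,ω
RREF:
  r0: [   1    0   -1    1   -1   -3    1]
  r1: [   0    1    0    0    1    1    0]
Fix exponent of t at 1, f at 0, σ at 0, m at 0, ω at 0; solve each RREF row for its pivot's exponent:
  r0: exp(γ) + (-1)·1 = 0 ⇒ exp(γ) = 1
  r1: exp(q) + (0)·1 = 0 ⇒ exp(q) = 0
Π_1 = γ · t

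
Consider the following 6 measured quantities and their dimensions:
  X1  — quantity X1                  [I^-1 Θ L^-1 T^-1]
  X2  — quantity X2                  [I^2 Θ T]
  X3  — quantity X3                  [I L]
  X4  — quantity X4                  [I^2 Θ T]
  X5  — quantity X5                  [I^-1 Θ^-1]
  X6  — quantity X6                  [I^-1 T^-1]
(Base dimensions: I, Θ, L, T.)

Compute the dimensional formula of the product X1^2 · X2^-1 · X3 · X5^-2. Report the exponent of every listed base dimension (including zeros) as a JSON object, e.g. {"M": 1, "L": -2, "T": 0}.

Write exponents as rows I,Θ,L,T / cols X1,X2,X3,X4,X5,X6:
  I: [-1  2  1  2 -1 -1]
  Θ: [ 1  1  0  1 -1  0]
  L: [-1  0  1  0  0  0]
  T: [-1  1  0  1  0 -1]
  [I]: (2)·-1+(-1)·2+(1)·1+(-2)·-1 = -1
  [Θ]: (2)·1+(-1)·1+(1)·0+(-2)·-1 = 3
  [L]: (2)·-1+(-1)·0+(1)·1+(-2)·0 = -1
  [T]: (2)·-1+(-1)·1+(1)·0+(-2)·0 = -3
⇒ I^-1 Θ^3 L^-1 T^-3

{"I": -1, "Θ": 3, "L": -1, "T": -3}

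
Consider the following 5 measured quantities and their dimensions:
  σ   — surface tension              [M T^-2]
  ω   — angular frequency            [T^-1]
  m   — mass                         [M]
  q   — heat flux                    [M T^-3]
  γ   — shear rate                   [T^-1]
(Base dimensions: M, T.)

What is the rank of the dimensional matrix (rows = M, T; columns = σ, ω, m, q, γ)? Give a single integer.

Exponent matrix [M,T] × [σ,ω,m,q,γ]:
  M: [ 1  0  1  1  0]
  T: [-2 -1  0 -3 -1]
Echelon form has 2 nonzero rows (pivots: σ,ω)

2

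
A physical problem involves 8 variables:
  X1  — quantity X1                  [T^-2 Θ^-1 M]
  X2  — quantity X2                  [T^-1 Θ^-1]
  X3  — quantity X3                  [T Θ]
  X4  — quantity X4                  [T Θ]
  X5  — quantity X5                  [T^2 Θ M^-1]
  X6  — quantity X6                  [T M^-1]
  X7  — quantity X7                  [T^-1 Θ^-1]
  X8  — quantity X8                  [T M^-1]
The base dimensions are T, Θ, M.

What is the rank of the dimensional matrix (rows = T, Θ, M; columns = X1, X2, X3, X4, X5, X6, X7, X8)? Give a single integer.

Dimensional matrix (T×Θ×M by X1×X2×X3×X4×X5×X6×X7×X8):
  T: [-2 -1  1  1  2  1 -1  1]
  Θ: [-1 -1  1  1  1  0 -1  0]
  M: [ 1  0  0  0 -1 -1  0 -1]
Echelon form has 2 nonzero rows (pivots: X1,X2)

2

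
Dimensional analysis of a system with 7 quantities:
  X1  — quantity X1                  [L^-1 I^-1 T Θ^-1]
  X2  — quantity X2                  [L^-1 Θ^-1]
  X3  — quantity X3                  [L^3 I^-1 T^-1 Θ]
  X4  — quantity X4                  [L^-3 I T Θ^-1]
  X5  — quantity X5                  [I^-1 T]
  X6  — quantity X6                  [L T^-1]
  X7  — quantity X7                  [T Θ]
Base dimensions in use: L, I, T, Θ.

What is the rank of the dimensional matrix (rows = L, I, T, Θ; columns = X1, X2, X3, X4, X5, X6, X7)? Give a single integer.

Write exponents as rows L,I,T,Θ / cols X1,X2,X3,X4,X5,X6,X7:
  L: [-1 -1  3 -3  0  1  0]
  I: [-1  0 -1  1 -1  0  0]
  T: [ 1  0 -1  1  1 -1  1]
  Θ: [-1 -1  1 -1  0  0  1]
Row reduction gives pivot columns X1,X2,X3; rank = 3

3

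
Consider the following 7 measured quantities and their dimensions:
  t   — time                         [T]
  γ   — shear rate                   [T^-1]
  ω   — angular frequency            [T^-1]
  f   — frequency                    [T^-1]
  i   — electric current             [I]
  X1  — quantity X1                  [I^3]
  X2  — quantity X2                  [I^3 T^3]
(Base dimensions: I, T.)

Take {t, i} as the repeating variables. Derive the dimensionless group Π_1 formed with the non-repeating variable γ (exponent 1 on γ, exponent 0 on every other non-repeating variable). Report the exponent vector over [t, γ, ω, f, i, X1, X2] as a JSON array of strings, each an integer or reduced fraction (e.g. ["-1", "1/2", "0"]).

Write exponents as rows I,T / cols t,γ,ω,f,i,X1,X2:
  I: [ 0  0  0  0  1  3  3]
  T: [ 1 -1 -1 -1  0  0  3]
Echelon form has 2 nonzero rows (pivots: t,i)
Pivot set = {t,i}, free = {γ,ω,f,X1,X2}
RREF:
  r0: [   1   -1   -1   -1    0    0    3]
  r1: [   0    0    0    0    1    3    3]
Fix exponent of γ at 1, ω at 0, f at 0, X1 at 0, X2 at 0; solve each RREF row for its pivot's exponent:
  r0: exp(t) + (-1)·1 = 0 ⇒ exp(t) = 1
  r1: exp(i) + (0)·1 = 0 ⇒ exp(i) = 0
Π_1 = t · γ

["1", "1", "0", "0", "0", "0", "0"]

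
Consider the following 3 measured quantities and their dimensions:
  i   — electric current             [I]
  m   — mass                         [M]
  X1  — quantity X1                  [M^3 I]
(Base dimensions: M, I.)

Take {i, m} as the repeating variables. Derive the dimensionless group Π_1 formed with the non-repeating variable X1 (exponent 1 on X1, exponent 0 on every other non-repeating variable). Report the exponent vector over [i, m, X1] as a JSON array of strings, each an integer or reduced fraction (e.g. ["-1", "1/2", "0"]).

["-1", "-3", "1"]

Write exponents as rows M,I / cols i,m,X1:
  M: [ 0  1  3]
  I: [ 1  0  1]
Echelon form has 2 nonzero rows (pivots: i,m)
Pivot set = {i,m}, free = {X1}
RREF:
  r0: [   1    0    1]
  r1: [   0    1    3]
Fix exponent of X1 at 1; solve each RREF row for its pivot's exponent:
  r0: exp(i) + (1)·1 = 0 ⇒ exp(i) = -1
  r1: exp(m) + (3)·1 = 0 ⇒ exp(m) = -3
Π_1 = i^-1 · m^-3 · X1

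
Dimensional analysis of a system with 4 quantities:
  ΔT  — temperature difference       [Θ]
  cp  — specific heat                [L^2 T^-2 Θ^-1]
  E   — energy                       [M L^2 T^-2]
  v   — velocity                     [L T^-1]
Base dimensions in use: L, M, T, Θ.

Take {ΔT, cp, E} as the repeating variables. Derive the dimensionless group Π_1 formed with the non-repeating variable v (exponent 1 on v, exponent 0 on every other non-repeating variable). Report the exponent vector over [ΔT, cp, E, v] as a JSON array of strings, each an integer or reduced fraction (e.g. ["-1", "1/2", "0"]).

["-1/2", "-1/2", "0", "1"]

Dimensional matrix (L×M×T×Θ by ΔT×cp×E×v):
  L: [ 0  2  2  1]
  M: [ 0  0  1  0]
  T: [ 0 -2 -2 -1]
  Θ: [ 1 -1  0  0]
Echelon form has 3 nonzero rows (pivots: ΔT,cp,E)
Repeat: ΔT,cp,E; free: v
RREF:
  r0: [   1    0    0  1/2]
  r1: [   0    1    0  1/2]
  r2: [   0    0    1    0]
  r3: [   0    0    0    0]
Fix exponent of v at 1; solve each RREF row for its pivot's exponent:
  r0: exp(ΔT) + (1/2)·1 = 0 ⇒ exp(ΔT) = -1/2
  r1: exp(cp) + (1/2)·1 = 0 ⇒ exp(cp) = -1/2
  r2: exp(E) + (0)·1 = 0 ⇒ exp(E) = 0
Π_1 = ΔT^(-1/2) · cp^(-1/2) · v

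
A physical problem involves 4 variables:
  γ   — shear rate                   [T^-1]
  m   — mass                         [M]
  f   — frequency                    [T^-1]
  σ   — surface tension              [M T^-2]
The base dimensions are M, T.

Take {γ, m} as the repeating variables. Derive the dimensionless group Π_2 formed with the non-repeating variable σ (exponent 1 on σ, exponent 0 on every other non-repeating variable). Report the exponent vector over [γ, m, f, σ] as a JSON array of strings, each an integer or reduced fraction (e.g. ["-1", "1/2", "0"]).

["-2", "-1", "0", "1"]

Dimensional matrix (M×T by γ×m×f×σ):
  M: [ 0  1  0  1]
  T: [-1  0 -1 -2]
Echelon form has 2 nonzero rows (pivots: γ,m)
Repeat: γ,m; free: f,σ
RREF:
  r0: [   1    0    1    2]
  r1: [   0    1    0    1]
Fix exponent of σ at 1, f at 0; solve each RREF row for its pivot's exponent:
  r0: exp(γ) + (2)·1 = 0 ⇒ exp(γ) = -2
  r1: exp(m) + (1)·1 = 0 ⇒ exp(m) = -1
Π_2 = γ^-2 · m^-1 · σ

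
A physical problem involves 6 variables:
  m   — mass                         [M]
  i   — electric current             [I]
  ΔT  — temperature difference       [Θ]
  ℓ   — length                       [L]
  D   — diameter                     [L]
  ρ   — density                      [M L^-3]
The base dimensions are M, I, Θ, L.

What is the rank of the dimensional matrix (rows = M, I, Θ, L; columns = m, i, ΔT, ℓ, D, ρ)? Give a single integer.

Dimensional matrix (M×I×Θ×L by m×i×ΔT×ℓ×D×ρ):
  M: [ 1  0  0  0  0  1]
  I: [ 0  1  0  0  0  0]
  Θ: [ 0  0  1  0  0  0]
  L: [ 0  0  0  1  1 -3]
Echelon form has 4 nonzero rows (pivots: m,i,ΔT,ℓ)

4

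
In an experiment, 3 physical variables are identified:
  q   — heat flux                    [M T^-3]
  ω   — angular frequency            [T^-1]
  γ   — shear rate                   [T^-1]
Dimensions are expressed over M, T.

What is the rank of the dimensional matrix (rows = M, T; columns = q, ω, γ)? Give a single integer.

2

Write exponents as rows M,T / cols q,ω,γ:
  M: [ 1  0  0]
  T: [-3 -1 -1]
Row reduction gives pivot columns q,ω; rank = 2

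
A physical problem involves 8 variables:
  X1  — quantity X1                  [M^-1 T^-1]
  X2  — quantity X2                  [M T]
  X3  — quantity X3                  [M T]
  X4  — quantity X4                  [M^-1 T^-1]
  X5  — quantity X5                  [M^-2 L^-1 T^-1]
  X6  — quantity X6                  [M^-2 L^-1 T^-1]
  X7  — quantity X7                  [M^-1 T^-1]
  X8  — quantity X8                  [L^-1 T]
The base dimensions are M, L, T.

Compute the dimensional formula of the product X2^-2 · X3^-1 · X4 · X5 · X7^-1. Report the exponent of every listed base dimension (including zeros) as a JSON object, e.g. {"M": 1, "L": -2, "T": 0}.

Write exponents as rows M,L,T / cols X1,X2,X3,X4,X5,X6,X7,X8:
  M: [-1  1  1 -1 -2 -2 -1  0]
  L: [ 0  0  0  0 -1 -1  0 -1]
  T: [-1  1  1 -1 -1 -1 -1  1]
  [M]: (-2)·1+(-1)·1+(1)·-1+(1)·-2+(-1)·-1 = -5
  [L]: (-2)·0+(-1)·0+(1)·0+(1)·-1+(-1)·0 = -1
  [T]: (-2)·1+(-1)·1+(1)·-1+(1)·-1+(-1)·-1 = -4
⇒ M^-5 L^-1 T^-4

{"M": -5, "L": -1, "T": -4}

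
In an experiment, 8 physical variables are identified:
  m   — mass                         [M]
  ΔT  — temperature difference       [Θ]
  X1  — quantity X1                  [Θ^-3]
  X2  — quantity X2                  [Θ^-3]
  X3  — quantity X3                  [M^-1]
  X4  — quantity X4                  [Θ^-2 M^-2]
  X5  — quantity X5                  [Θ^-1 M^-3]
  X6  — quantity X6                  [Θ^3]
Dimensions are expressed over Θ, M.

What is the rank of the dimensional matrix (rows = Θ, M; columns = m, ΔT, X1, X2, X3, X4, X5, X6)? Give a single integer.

Dimensional matrix (Θ×M by m×ΔT×X1×X2×X3×X4×X5×X6):
  Θ: [ 0  1 -3 -3  0 -2 -1  3]
  M: [ 1  0  0  0 -1 -2 -3  0]
Echelon form has 2 nonzero rows (pivots: m,ΔT)

2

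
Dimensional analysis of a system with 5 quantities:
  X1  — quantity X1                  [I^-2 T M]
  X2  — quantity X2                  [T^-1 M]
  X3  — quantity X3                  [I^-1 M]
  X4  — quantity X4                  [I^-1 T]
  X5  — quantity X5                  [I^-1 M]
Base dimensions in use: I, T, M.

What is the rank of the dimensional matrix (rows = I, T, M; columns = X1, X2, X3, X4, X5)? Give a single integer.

2

Dimensional matrix (I×T×M by X1×X2×X3×X4×X5):
  I: [-2  0 -1 -1 -1]
  T: [ 1 -1  0  1  0]
  M: [ 1  1  1  0  1]
Echelon form has 2 nonzero rows (pivots: X1,X2)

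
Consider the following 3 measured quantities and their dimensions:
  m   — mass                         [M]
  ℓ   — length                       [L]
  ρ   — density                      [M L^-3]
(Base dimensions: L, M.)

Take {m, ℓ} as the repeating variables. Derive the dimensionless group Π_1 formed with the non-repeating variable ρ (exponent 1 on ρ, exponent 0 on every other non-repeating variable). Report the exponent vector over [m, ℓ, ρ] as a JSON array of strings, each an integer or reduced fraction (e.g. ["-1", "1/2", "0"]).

Exponent matrix [L,M] × [m,ℓ,ρ]:
  L: [ 0  1 -3]
  M: [ 1  0  1]
Row reduction gives pivot columns m,ℓ; rank = 2
Repeat: m,ℓ; free: ρ
RREF:
  r0: [   1    0    1]
  r1: [   0    1   -3]
Fix exponent of ρ at 1; solve each RREF row for its pivot's exponent:
  r0: exp(m) + (1)·1 = 0 ⇒ exp(m) = -1
  r1: exp(ℓ) + (-3)·1 = 0 ⇒ exp(ℓ) = 3
Π_1 = m^-1 · ℓ^3 · ρ

["-1", "3", "1"]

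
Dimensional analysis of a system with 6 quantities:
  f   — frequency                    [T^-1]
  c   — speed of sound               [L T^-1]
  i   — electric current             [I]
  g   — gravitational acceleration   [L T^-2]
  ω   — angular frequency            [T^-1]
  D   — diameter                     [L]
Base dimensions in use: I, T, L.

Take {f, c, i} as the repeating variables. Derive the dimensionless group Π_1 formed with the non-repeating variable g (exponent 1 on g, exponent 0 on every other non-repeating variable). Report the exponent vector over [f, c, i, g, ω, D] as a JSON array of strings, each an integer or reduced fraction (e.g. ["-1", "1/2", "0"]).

Dimensional matrix (I×T×L by f×c×i×g×ω×D):
  I: [ 0  0  1  0  0  0]
  T: [-1 -1  0 -2 -1  0]
  L: [ 0  1  0  1  0  1]
Echelon form has 3 nonzero rows (pivots: f,c,i)
Pivot set = {f,c,i}, free = {g,ω,D}
RREF:
  r0: [   1    0    0    1    1   -1]
  r1: [   0    1    0    1    0    1]
  r2: [   0    0    1    0    0    0]
Fix exponent of g at 1, ω at 0, D at 0; solve each RREF row for its pivot's exponent:
  r0: exp(f) + (1)·1 = 0 ⇒ exp(f) = -1
  r1: exp(c) + (1)·1 = 0 ⇒ exp(c) = -1
  r2: exp(i) + (0)·1 = 0 ⇒ exp(i) = 0
Π_1 = f^-1 · c^-1 · g

["-1", "-1", "0", "1", "0", "0"]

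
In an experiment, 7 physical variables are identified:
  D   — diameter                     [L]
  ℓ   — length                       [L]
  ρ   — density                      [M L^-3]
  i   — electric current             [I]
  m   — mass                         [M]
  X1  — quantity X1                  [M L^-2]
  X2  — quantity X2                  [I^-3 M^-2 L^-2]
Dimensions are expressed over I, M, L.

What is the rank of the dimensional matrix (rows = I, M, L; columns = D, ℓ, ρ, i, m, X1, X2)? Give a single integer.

3

Exponent matrix [I,M,L] × [D,ℓ,ρ,i,m,X1,X2]:
  I: [ 0  0  0  1  0  0 -3]
  M: [ 0  0  1  0  1  1 -2]
  L: [ 1  1 -3  0  0 -2 -2]
Echelon form has 3 nonzero rows (pivots: D,ρ,i)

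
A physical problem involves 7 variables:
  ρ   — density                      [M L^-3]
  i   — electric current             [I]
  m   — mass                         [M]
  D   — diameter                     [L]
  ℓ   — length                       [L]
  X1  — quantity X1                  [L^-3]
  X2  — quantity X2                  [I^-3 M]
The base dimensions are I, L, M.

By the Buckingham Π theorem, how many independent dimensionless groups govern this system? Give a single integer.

Exponent matrix [I,L,M] × [ρ,i,m,D,ℓ,X1,X2]:
  I: [ 0  1  0  0  0  0 -3]
  L: [-3  0  0  1  1 -3  0]
  M: [ 1  0  1  0  0  0  1]
Echelon form has 3 nonzero rows (pivots: ρ,i,m)
Π count = n − r = 7 − 3 = 4

4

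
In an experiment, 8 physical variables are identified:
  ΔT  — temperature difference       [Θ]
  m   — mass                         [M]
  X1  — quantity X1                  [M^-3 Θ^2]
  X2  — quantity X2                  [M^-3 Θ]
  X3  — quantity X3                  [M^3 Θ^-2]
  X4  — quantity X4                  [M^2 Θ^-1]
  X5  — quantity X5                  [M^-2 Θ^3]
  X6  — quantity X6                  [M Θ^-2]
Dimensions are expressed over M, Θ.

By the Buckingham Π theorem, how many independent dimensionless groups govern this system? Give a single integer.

6

Exponent matrix [M,Θ] × [ΔT,m,X1,X2,X3,X4,X5,X6]:
  M: [ 0  1 -3 -3  3  2 -2  1]
  Θ: [ 1  0  2  1 -2 -1  3 -2]
Row reduction gives pivot columns ΔT,m; rank = 2
n=8, r=2 ⇒ 6 dimensionless groups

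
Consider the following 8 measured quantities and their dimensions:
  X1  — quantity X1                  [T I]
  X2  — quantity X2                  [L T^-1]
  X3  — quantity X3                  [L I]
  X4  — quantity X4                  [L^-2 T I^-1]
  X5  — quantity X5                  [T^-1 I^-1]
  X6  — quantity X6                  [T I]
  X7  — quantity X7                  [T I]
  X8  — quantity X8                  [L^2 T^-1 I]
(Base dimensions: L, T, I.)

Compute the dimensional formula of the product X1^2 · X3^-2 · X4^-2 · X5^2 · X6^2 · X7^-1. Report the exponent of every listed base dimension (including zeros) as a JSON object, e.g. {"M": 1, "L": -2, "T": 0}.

Dimensional matrix (L×T×I by X1×X2×X3×X4×X5×X6×X7×X8):
  L: [ 0  1  1 -2  0  0  0  2]
  T: [ 1 -1  0  1 -1  1  1 -1]
  I: [ 1  0  1 -1 -1  1  1  1]
  [L]: (2)·0+(-2)·1+(-2)·-2+(2)·0+(2)·0+(-1)·0 = 2
  [T]: (2)·1+(-2)·0+(-2)·1+(2)·-1+(2)·1+(-1)·1 = -1
  [I]: (2)·1+(-2)·1+(-2)·-1+(2)·-1+(2)·1+(-1)·1 = 1
⇒ L^2 T^-1 I

{"L": 2, "T": -1, "I": 1}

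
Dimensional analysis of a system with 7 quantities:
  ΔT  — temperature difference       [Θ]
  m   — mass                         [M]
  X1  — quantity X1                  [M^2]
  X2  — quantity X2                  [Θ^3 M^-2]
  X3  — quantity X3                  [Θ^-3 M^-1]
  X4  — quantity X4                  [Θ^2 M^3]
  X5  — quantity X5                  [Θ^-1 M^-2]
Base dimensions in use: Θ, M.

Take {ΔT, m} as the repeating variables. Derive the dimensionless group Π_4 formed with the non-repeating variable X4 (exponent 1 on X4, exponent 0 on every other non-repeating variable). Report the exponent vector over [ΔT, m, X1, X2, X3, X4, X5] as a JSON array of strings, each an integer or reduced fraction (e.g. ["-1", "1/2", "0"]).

Write exponents as rows Θ,M / cols ΔT,m,X1,X2,X3,X4,X5:
  Θ: [ 1  0  0  3 -3  2 -1]
  M: [ 0  1  2 -2 -1  3 -2]
RREF → pivots at {ΔT,m} ⇒ r = 2
Pivot set = {ΔT,m}, free = {X1,X2,X3,X4,X5}
RREF:
  r0: [   1    0    0    3   -3    2   -1]
  r1: [   0    1    2   -2   -1    3   -2]
Fix exponent of X4 at 1, X1 at 0, X2 at 0, X3 at 0, X5 at 0; solve each RREF row for its pivot's exponent:
  r0: exp(ΔT) + (2)·1 = 0 ⇒ exp(ΔT) = -2
  r1: exp(m) + (3)·1 = 0 ⇒ exp(m) = -3
Π_4 = ΔT^-2 · m^-3 · X4

["-2", "-3", "0", "0", "0", "1", "0"]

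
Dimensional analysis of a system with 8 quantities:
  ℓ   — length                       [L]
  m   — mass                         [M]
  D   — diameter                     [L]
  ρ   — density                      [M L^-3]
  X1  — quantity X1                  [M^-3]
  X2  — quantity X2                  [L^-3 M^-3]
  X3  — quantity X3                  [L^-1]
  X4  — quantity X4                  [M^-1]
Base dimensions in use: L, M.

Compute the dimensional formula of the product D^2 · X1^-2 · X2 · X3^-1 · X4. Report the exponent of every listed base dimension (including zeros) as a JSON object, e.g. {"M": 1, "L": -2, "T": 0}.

{"L": 0, "M": 2}

Exponent matrix [L,M] × [ℓ,m,D,ρ,X1,X2,X3,X4]:
  L: [ 1  0  1 -3  0 -3 -1  0]
  M: [ 0  1  0  1 -3 -3  0 -1]
  [L]: (2)·1+(-2)·0+(1)·-3+(-1)·-1+(1)·0 = 0
  [M]: (2)·0+(-2)·-3+(1)·-3+(-1)·0+(1)·-1 = 2
⇒ M^2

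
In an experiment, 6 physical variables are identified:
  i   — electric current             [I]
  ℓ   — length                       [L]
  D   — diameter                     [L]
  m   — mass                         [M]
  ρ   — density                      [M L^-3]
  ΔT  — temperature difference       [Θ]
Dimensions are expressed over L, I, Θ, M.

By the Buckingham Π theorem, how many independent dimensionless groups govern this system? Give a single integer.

2

Exponent matrix [L,I,Θ,M] × [i,ℓ,D,m,ρ,ΔT]:
  L: [ 0  1  1  0 -3  0]
  I: [ 1  0  0  0  0  0]
  Θ: [ 0  0  0  0  0  1]
  M: [ 0  0  0  1  1  0]
RREF → pivots at {i,ℓ,m,ΔT} ⇒ r = 4
Π count = n − r = 6 − 4 = 2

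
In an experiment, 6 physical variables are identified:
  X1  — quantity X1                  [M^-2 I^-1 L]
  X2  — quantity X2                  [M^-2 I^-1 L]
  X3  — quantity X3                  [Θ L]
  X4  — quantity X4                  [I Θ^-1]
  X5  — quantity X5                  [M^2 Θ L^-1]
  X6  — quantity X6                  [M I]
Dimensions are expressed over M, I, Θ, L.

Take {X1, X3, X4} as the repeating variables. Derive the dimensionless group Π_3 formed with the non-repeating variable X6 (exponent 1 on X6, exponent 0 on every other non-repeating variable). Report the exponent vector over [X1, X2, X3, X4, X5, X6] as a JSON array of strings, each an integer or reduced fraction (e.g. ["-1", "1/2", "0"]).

Exponent matrix [M,I,Θ,L] × [X1,X2,X3,X4,X5,X6]:
  M: [-2 -2  0  0  2  1]
  I: [-1 -1  0  1  0  1]
  Θ: [ 0  0  1 -1  1  0]
  L: [ 1  1  1  0 -1  0]
RREF → pivots at {X1,X3,X4} ⇒ r = 3
Pivot set = {X1,X3,X4}, free = {X2,X5,X6}
RREF:
  r0: [   1    1    0    0   -1 -1/2]
  r1: [   0    0    1    0    0  1/2]
  r2: [   0    0    0    1   -1  1/2]
  r3: [   0    0    0    0    0    0]
Fix exponent of X6 at 1, X2 at 0, X5 at 0; solve each RREF row for its pivot's exponent:
  r0: exp(X1) + (-1/2)·1 = 0 ⇒ exp(X1) = 1/2
  r1: exp(X3) + (1/2)·1 = 0 ⇒ exp(X3) = -1/2
  r2: exp(X4) + (1/2)·1 = 0 ⇒ exp(X4) = -1/2
Π_3 = X1^(1/2) · X3^(-1/2) · X4^(-1/2) · X6

["1/2", "0", "-1/2", "-1/2", "0", "1"]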